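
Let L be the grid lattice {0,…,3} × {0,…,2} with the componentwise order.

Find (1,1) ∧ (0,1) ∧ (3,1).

Common lower bounds of {(1,1), (0,1), (3,1)}: (0,0), (0,1).
The greatest among these is (0,1).

(0,1)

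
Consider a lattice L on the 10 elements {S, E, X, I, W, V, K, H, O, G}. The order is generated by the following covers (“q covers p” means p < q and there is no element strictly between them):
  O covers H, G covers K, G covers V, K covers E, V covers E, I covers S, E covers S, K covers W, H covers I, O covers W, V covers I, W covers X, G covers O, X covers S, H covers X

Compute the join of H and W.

O

Common upper bounds of {H, W}: G, O.
The least among these is O.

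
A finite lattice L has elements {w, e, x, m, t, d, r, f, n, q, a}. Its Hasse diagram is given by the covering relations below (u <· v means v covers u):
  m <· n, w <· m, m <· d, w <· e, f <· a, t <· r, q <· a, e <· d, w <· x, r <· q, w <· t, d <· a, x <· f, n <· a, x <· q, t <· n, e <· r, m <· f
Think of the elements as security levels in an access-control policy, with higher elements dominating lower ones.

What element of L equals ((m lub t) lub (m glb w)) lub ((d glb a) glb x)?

m ∨ t = n
m ∧ w = w
n ∨ w = n
d ∧ a = d
d ∧ x = w
n ∨ w = n

n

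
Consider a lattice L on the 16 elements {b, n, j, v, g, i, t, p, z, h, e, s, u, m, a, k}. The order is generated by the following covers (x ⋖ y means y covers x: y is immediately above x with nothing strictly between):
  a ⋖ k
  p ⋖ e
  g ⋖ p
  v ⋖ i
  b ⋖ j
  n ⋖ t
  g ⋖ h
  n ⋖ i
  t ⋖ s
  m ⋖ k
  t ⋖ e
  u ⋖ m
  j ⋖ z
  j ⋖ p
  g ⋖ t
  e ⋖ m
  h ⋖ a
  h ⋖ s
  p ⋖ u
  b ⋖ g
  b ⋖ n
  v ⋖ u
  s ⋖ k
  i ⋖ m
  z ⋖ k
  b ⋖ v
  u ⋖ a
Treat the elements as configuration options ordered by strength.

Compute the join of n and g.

Common upper bounds of {n, g}: e, k, m, s, t.
The least among these is t.

t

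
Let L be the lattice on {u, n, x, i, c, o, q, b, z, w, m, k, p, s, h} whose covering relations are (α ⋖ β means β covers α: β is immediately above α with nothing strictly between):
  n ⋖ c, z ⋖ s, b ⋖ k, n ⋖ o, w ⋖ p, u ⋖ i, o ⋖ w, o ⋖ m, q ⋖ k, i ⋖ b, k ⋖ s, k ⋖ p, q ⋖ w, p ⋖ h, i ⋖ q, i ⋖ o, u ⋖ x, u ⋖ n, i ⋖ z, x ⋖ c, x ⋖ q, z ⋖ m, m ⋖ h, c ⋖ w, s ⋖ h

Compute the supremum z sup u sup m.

m

Common upper bounds of {z, u, m}: h, m.
The least among these is m.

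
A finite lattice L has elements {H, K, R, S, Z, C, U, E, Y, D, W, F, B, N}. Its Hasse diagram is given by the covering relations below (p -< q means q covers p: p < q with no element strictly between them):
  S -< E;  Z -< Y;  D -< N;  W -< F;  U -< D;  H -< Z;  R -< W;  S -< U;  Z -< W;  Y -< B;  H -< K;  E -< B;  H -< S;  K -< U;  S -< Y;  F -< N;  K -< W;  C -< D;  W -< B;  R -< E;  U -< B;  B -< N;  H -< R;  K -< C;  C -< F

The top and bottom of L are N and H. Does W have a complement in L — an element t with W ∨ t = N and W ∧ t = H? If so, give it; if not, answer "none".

none

For every candidate t, either W ∨ t ≠ N or W ∧ t ≠ H; no complement exists.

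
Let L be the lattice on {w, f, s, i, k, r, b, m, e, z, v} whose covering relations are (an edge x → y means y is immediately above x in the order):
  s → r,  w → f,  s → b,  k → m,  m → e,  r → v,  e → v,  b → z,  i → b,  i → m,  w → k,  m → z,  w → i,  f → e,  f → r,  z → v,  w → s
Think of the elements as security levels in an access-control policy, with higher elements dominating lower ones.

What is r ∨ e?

v

Common upper bounds of {r, e}: v.
The least among these is v.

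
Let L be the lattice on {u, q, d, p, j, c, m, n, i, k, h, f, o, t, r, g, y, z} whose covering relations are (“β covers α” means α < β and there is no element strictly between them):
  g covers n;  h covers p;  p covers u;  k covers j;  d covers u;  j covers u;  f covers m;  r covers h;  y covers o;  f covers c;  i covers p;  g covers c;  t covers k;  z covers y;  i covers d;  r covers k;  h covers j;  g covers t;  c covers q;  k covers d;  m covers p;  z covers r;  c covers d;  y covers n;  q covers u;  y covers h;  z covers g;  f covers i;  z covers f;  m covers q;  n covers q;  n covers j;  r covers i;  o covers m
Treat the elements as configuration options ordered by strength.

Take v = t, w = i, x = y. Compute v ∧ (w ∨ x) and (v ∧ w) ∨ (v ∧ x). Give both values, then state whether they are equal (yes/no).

w ∨ x = z, so v ∧ (w ∨ x) = t ∧ z = t.
v ∧ w = d and v ∧ x = j, so (v ∧ w) ∨ (v ∧ x) = d ∨ j = k.
Equal: no.

t; k; no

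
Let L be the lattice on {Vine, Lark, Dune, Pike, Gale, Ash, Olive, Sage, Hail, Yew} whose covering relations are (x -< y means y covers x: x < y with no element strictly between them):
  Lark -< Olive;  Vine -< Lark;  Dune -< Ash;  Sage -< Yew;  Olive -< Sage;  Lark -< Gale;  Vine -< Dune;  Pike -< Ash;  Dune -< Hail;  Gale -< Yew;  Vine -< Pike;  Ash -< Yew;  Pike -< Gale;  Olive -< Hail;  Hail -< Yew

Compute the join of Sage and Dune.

Common upper bounds of {Sage, Dune}: Yew.
The least among these is Yew.

Yew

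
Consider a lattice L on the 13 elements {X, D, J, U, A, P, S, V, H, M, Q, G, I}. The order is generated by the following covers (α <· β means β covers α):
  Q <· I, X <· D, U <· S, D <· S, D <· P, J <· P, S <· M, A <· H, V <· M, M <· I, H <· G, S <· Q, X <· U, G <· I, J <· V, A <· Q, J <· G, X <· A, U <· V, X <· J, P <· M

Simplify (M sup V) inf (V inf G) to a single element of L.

M ∨ V = M
V ∧ G = J
M ∧ J = J

J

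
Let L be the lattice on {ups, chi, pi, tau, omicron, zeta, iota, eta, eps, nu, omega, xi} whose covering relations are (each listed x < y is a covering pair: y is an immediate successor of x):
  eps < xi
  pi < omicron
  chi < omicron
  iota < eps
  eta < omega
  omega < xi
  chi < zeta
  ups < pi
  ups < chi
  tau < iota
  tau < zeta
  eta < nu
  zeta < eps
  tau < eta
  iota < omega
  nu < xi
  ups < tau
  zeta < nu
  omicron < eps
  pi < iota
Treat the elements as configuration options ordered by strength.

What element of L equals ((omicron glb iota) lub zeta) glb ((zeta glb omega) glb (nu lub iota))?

tau

omicron ∧ iota = pi
pi ∨ zeta = eps
zeta ∧ omega = tau
nu ∨ iota = xi
tau ∧ xi = tau
eps ∧ tau = tau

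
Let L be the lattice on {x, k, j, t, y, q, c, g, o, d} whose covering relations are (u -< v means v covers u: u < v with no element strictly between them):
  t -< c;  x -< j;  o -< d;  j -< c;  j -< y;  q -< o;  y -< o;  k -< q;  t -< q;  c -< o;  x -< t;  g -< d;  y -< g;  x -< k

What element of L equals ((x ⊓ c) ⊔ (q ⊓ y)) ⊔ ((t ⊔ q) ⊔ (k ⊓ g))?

x ∧ c = x
q ∧ y = x
x ∨ x = x
t ∨ q = q
k ∧ g = x
q ∨ x = q
x ∨ q = q

q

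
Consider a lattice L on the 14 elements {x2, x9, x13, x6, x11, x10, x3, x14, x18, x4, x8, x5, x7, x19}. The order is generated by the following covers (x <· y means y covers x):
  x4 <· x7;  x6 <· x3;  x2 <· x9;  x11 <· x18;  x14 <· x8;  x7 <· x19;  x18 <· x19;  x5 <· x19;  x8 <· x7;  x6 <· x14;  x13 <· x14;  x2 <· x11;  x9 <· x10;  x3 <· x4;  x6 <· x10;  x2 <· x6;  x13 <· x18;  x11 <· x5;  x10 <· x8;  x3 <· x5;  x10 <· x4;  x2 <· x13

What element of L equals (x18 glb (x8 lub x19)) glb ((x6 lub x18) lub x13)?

x18

x8 ∨ x19 = x19
x18 ∧ x19 = x18
x6 ∨ x18 = x19
x19 ∨ x13 = x19
x18 ∧ x19 = x18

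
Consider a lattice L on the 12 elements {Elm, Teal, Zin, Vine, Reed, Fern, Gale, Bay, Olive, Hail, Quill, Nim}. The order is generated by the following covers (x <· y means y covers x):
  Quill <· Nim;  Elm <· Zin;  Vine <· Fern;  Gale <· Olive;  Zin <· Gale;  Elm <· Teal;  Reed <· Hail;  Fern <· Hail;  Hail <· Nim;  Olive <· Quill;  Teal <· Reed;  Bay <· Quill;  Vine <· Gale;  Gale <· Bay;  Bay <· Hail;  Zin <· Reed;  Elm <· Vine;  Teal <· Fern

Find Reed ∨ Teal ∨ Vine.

Common upper bounds of {Reed, Teal, Vine}: Hail, Nim.
The least among these is Hail.

Hail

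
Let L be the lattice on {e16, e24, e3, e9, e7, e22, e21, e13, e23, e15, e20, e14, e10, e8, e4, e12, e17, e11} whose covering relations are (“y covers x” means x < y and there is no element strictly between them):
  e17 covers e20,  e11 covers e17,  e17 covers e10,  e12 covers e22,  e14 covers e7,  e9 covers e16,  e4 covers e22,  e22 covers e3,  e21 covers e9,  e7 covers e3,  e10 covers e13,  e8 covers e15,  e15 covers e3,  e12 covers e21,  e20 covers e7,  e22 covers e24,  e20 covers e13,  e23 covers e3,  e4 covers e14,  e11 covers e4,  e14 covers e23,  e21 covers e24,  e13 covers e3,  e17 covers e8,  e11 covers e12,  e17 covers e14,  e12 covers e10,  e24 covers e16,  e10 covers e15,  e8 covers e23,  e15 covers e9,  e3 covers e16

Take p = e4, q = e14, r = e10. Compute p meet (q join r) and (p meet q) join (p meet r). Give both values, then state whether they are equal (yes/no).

e14; e14; yes

q join r = e17, so p meet (q join r) = e4 meet e17 = e14.
p meet q = e14 and p meet r = e3, so (p meet q) join (p meet r) = e14 join e3 = e14.
Equal: yes.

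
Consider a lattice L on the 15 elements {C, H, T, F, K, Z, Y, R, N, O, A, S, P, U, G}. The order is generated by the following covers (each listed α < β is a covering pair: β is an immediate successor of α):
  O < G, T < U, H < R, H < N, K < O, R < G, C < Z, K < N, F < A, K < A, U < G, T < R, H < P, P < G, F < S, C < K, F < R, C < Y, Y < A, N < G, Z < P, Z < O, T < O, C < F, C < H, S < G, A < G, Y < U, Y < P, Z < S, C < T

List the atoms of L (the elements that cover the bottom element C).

F, H, K, T, Y, Z

The atoms are exactly the elements that cover C: F, H, K, T, Y, Z.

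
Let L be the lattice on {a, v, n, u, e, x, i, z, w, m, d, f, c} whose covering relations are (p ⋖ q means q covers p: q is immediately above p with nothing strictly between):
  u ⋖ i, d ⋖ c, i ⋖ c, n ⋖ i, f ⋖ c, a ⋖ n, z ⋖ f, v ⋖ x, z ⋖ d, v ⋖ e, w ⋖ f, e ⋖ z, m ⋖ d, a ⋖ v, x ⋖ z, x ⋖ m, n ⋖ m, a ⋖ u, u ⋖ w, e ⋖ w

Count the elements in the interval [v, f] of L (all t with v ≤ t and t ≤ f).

6

The interval [v, f] = {e, f, v, w, x, z}, which has 6 elements.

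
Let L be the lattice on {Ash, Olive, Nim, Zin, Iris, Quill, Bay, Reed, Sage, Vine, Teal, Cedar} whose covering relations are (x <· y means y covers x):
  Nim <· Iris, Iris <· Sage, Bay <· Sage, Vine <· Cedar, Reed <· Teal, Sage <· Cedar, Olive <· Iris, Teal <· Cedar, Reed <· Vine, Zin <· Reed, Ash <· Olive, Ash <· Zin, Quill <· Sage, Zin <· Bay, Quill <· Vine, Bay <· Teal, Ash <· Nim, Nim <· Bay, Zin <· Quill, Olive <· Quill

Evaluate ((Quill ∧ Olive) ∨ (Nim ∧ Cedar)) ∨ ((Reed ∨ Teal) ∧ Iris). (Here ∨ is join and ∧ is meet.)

Quill ∧ Olive = Olive
Nim ∧ Cedar = Nim
Olive ∨ Nim = Iris
Reed ∨ Teal = Teal
Teal ∧ Iris = Nim
Iris ∨ Nim = Iris

Iris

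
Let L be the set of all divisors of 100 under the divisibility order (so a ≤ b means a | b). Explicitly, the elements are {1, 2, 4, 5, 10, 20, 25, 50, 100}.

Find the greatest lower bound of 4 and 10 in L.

2

Common lower bounds of {4, 10}: 1, 2.
The greatest among these is 2.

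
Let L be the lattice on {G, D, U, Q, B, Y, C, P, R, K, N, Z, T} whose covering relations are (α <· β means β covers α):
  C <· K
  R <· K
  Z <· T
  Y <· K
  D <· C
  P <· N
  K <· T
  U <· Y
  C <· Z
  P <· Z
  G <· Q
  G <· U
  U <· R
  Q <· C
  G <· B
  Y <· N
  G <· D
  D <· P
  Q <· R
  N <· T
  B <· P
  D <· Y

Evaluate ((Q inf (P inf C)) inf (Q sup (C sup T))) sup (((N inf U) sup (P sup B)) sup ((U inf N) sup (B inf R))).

P ∧ C = D
Q ∧ D = G
C ∨ T = T
Q ∨ T = T
G ∧ T = G
N ∧ U = U
P ∨ B = P
U ∨ P = N
U ∧ N = U
B ∧ R = G
U ∨ G = U
N ∨ U = N
G ∨ N = N

N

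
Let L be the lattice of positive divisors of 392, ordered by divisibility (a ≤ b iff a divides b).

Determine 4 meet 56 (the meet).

4

In the divisibility order, the meet is the greatest common divisor: gcd(4, 56) = 4.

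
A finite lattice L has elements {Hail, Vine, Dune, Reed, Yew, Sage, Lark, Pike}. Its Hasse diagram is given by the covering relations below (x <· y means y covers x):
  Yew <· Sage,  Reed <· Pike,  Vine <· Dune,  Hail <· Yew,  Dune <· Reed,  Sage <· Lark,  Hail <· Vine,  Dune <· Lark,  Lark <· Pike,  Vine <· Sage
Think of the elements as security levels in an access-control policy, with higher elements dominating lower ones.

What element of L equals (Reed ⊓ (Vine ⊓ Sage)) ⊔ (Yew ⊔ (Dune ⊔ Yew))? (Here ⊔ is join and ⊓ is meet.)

Vine ∧ Sage = Vine
Reed ∧ Vine = Vine
Dune ∨ Yew = Lark
Yew ∨ Lark = Lark
Vine ∨ Lark = Lark

Lark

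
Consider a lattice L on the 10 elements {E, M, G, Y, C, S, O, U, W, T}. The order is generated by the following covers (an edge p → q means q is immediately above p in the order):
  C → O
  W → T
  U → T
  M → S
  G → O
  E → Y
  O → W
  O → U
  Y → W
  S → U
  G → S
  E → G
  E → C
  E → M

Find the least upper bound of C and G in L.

O

Common upper bounds of {C, G}: O, T, U, W.
The least among these is O.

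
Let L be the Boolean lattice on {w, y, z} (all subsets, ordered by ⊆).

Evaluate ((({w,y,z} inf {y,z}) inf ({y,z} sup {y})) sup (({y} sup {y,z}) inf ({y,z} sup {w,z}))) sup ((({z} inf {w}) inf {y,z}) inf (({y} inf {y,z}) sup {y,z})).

{w,y,z} ∧ {y,z} = {y,z}
{y,z} ∨ {y} = {y,z}
{y,z} ∧ {y,z} = {y,z}
{y} ∨ {y,z} = {y,z}
{y,z} ∨ {w,z} = {w,y,z}
{y,z} ∧ {w,y,z} = {y,z}
{y,z} ∨ {y,z} = {y,z}
{z} ∧ {w} = ∅
∅ ∧ {y,z} = ∅
{y} ∧ {y,z} = {y}
{y} ∨ {y,z} = {y,z}
∅ ∧ {y,z} = ∅
{y,z} ∨ ∅ = {y,z}

{y,z}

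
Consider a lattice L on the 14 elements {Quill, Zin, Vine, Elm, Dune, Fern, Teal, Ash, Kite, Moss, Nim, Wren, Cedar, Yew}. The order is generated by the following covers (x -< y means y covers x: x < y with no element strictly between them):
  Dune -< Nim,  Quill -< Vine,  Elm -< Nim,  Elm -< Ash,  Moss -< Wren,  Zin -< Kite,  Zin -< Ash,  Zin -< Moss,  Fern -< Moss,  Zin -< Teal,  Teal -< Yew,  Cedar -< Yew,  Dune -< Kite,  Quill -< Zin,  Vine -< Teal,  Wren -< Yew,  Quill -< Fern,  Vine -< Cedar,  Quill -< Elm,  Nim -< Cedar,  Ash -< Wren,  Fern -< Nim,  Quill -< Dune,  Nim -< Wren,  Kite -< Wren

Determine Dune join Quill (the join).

Common upper bounds of {Dune, Quill}: Cedar, Dune, Kite, Nim, Wren, Yew.
The least among these is Dune.

Dune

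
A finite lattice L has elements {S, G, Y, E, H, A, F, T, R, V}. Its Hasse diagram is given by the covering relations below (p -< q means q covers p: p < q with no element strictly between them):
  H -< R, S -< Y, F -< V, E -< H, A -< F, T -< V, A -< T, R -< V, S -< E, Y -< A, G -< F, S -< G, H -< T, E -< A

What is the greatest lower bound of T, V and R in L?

Common lower bounds of {T, V, R}: E, H, S.
The greatest among these is H.

H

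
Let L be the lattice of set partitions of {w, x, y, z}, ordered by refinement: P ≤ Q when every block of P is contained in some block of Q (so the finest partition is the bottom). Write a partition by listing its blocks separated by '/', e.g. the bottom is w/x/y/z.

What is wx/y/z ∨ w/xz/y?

Common upper bounds of {wx/y/z, w/xz/y}: wxyz, wxz/y.
The least among these is wxz/y.

wxz/y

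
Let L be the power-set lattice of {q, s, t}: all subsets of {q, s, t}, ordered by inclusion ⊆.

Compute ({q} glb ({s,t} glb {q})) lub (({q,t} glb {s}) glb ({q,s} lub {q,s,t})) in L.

{s,t} ∧ {q} = {}
{q} ∧ {} = {}
{q,t} ∧ {s} = {}
{q,s} ∨ {q,s,t} = {q,s,t}
{} ∧ {q,s,t} = {}
{} ∨ {} = {}

{}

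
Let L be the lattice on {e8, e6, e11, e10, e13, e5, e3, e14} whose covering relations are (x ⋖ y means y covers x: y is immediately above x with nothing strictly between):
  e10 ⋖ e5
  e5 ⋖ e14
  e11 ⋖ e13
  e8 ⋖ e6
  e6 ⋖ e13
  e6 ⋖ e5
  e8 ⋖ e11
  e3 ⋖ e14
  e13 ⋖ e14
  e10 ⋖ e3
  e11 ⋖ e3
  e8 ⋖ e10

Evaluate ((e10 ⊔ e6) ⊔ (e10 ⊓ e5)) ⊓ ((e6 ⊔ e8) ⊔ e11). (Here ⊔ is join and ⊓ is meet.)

e6

e10 ∨ e6 = e5
e10 ∧ e5 = e10
e5 ∨ e10 = e5
e6 ∨ e8 = e6
e6 ∨ e11 = e13
e5 ∧ e13 = e6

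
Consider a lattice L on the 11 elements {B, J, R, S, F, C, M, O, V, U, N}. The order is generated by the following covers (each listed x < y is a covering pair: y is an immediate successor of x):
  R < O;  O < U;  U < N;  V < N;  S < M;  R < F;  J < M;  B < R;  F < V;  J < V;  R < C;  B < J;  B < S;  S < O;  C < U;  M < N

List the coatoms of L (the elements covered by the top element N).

M, U, V

The coatoms are exactly the elements covered by N: M, U, V.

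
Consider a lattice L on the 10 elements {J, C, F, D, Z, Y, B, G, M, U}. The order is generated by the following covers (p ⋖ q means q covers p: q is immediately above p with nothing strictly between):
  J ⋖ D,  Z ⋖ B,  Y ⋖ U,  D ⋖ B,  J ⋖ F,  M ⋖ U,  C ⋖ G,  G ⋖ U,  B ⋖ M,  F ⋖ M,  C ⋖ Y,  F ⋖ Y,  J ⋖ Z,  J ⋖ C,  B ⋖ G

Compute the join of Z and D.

Common upper bounds of {Z, D}: B, G, M, U.
The least among these is B.

B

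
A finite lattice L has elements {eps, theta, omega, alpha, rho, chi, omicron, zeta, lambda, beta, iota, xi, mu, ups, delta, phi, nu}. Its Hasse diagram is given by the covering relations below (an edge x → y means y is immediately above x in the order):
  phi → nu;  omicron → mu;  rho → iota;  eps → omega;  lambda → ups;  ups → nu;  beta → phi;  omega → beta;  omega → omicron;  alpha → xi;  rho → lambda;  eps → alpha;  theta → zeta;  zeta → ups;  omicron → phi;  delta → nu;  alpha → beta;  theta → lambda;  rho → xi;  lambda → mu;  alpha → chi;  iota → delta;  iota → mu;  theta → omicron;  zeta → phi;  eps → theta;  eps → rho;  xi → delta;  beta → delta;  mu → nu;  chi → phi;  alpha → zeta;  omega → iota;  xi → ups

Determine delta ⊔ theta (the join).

Common upper bounds of {delta, theta}: nu.
The least among these is nu.

nu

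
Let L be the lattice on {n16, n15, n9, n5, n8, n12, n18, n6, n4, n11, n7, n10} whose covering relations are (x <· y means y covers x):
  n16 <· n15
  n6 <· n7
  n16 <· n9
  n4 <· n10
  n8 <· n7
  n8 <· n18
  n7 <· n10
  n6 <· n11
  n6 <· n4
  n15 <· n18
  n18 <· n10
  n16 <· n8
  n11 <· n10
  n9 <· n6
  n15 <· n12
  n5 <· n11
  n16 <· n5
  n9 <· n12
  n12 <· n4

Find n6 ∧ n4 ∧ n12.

Common lower bounds of {n6, n4, n12}: n16, n9.
The greatest among these is n9.

n9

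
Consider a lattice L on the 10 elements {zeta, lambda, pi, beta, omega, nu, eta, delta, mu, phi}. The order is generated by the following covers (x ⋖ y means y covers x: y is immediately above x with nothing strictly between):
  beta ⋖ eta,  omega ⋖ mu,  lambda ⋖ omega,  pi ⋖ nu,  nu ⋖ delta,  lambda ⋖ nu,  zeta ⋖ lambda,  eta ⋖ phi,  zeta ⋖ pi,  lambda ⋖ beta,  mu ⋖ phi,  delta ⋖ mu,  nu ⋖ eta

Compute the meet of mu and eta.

nu

Common lower bounds of {mu, eta}: lambda, nu, pi, zeta.
The greatest among these is nu.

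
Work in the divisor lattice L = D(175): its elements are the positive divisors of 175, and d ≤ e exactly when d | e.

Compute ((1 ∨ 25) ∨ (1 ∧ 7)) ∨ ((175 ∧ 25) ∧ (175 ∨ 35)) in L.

1 ∨ 25 = 25
1 ∧ 7 = 1
25 ∨ 1 = 25
175 ∧ 25 = 25
175 ∨ 35 = 175
25 ∧ 175 = 25
25 ∨ 25 = 25

25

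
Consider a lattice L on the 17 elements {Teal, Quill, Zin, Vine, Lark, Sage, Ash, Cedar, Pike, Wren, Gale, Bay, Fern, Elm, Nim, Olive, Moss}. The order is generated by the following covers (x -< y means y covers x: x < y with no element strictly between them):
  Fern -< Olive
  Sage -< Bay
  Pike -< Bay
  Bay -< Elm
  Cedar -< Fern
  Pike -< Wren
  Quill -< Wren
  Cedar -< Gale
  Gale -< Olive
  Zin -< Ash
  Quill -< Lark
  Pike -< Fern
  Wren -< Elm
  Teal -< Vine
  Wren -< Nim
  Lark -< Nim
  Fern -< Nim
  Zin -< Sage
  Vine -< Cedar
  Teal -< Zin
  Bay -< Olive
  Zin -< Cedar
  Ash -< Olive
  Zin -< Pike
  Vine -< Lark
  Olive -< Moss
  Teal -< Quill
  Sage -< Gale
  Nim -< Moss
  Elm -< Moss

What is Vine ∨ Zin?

Cedar

Common upper bounds of {Vine, Zin}: Cedar, Fern, Gale, Moss, Nim, Olive.
The least among these is Cedar.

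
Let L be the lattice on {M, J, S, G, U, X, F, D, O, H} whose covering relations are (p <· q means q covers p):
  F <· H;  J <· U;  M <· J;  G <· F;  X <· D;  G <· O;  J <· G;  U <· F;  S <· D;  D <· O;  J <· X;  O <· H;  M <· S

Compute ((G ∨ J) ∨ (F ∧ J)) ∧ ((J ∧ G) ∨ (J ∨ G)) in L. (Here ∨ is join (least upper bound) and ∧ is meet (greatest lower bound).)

G

G ∨ J = G
F ∧ J = J
G ∨ J = G
J ∧ G = J
J ∨ G = G
J ∨ G = G
G ∧ G = G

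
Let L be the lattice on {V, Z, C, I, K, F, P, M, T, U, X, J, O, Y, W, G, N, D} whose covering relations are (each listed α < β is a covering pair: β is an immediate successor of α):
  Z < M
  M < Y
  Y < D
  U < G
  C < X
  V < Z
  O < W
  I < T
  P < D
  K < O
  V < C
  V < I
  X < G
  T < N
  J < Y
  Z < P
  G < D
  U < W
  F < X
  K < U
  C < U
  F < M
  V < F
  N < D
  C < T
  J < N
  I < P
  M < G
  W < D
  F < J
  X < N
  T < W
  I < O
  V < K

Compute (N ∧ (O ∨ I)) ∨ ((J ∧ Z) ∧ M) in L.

I

O ∨ I = O
N ∧ O = I
J ∧ Z = V
V ∧ M = V
I ∨ V = I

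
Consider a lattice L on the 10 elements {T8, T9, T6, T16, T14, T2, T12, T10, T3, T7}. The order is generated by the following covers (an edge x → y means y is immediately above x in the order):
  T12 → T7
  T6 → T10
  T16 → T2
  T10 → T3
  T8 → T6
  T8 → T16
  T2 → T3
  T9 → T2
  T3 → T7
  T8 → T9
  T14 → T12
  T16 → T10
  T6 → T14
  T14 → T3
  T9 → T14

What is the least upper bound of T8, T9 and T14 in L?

Common upper bounds of {T8, T9, T14}: T12, T14, T3, T7.
The least among these is T14.

T14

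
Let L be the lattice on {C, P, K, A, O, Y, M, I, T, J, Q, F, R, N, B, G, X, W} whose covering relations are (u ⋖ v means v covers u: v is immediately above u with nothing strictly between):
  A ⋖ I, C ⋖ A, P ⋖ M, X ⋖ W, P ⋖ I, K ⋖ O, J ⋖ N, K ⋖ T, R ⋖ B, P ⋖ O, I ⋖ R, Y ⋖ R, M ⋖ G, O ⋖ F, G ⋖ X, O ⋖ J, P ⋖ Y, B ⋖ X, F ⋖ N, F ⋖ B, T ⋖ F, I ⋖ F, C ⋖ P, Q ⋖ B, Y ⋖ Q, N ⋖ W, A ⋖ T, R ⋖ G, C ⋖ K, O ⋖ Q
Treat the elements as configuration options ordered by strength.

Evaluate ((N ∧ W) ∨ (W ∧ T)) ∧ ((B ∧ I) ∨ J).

N ∧ W = N
W ∧ T = T
N ∨ T = N
B ∧ I = I
I ∨ J = N
N ∧ N = N

N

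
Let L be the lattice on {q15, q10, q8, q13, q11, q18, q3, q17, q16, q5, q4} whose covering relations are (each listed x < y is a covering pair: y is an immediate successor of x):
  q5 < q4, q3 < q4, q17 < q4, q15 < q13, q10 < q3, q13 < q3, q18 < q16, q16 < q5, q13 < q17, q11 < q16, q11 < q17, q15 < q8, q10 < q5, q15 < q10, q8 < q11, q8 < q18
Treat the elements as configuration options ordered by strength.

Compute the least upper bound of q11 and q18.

q16

Common upper bounds of {q11, q18}: q16, q4, q5.
The least among these is q16.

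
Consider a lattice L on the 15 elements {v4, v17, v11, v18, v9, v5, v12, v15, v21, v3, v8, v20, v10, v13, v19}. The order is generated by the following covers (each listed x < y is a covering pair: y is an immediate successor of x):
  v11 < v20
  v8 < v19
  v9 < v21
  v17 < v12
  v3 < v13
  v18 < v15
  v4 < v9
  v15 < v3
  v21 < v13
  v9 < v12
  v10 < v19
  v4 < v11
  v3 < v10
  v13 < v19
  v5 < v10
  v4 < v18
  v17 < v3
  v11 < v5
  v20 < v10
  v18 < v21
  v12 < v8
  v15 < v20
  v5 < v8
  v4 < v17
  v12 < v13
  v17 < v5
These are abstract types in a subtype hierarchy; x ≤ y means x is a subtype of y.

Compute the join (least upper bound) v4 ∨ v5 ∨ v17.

v5

Common upper bounds of {v4, v5, v17}: v10, v19, v5, v8.
The least among these is v5.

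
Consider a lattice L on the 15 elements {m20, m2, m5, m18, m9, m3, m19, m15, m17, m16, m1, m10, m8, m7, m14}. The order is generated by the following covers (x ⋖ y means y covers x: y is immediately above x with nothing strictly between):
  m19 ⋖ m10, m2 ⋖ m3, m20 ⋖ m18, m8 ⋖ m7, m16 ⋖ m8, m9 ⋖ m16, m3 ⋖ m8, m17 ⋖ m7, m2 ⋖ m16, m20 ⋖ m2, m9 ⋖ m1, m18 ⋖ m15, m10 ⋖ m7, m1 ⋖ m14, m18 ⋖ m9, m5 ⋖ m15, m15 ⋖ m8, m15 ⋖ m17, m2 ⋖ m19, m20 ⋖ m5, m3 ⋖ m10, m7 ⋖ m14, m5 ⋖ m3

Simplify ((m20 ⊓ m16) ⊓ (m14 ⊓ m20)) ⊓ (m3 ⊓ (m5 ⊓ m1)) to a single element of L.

m20 ∧ m16 = m20
m14 ∧ m20 = m20
m20 ∧ m20 = m20
m5 ∧ m1 = m20
m3 ∧ m20 = m20
m20 ∧ m20 = m20

m20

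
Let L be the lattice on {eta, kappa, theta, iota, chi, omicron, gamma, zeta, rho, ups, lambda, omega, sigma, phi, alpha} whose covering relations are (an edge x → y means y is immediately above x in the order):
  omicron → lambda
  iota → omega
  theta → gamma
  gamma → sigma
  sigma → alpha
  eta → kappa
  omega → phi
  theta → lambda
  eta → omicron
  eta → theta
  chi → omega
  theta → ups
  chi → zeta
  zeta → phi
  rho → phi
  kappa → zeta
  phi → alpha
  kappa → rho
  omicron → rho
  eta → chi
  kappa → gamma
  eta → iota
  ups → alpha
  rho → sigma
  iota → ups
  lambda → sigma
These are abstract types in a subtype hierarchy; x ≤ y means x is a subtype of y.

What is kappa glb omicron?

eta

Common lower bounds of {kappa, omicron}: eta.
The greatest among these is eta.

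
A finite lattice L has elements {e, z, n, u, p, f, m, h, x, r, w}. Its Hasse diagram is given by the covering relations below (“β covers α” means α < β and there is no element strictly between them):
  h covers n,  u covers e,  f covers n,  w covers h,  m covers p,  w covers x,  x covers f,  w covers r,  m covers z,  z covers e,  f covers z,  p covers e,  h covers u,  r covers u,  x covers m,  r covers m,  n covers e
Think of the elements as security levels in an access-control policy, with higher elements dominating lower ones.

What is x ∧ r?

m

Common lower bounds of {x, r}: e, m, p, z.
The greatest among these is m.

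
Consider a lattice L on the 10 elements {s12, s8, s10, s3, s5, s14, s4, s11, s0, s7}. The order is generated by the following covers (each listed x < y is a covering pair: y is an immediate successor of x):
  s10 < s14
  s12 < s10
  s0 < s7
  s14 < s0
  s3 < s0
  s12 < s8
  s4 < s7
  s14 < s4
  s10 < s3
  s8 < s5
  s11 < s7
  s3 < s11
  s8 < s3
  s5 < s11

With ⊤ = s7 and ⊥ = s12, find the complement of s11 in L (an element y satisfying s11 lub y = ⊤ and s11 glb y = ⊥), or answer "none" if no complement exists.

For every candidate y, either s11 ∨ y ≠ s7 or s11 ∧ y ≠ s12; no complement exists.

none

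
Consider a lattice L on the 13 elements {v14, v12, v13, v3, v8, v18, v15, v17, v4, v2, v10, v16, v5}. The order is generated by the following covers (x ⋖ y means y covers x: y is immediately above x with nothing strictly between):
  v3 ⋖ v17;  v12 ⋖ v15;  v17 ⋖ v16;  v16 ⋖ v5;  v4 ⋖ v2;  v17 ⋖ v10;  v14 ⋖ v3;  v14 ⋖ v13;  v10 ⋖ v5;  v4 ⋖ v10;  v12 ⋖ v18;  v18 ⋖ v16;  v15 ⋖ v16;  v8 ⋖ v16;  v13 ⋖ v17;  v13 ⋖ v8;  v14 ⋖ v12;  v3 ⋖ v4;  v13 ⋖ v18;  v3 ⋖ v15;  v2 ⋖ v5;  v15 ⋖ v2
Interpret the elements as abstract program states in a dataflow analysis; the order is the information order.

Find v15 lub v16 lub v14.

v16

Common upper bounds of {v15, v16, v14}: v16, v5.
The least among these is v16.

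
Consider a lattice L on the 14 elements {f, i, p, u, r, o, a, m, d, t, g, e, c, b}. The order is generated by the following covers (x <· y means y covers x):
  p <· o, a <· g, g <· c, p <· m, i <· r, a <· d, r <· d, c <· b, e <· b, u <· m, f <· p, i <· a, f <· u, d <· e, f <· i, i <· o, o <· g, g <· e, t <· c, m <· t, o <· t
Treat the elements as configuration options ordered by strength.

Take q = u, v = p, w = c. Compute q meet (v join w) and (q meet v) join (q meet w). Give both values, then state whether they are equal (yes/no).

v join w = c, so q meet (v join w) = u meet c = u.
q meet v = f and q meet w = u, so (q meet v) join (q meet w) = f join u = u.
Equal: yes.

u; u; yes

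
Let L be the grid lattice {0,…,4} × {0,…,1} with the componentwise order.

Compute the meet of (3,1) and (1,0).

(1,0)

In a product of chains, the meet is componentwise min, giving (1,0).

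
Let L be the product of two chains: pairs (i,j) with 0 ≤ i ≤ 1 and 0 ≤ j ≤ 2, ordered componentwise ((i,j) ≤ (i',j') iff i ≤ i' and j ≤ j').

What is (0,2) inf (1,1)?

(0,1)

Common lower bounds of {(0,2), (1,1)}: (0,0), (0,1).
The greatest among these is (0,1).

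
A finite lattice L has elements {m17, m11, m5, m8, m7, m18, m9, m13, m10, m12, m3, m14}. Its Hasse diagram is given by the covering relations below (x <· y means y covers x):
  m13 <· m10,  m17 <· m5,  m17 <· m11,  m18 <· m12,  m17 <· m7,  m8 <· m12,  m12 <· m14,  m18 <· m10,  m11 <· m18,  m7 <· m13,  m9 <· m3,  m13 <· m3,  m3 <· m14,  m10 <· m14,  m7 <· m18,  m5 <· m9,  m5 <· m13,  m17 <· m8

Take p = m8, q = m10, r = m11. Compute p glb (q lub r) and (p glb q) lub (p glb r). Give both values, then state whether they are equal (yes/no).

q lub r = m10, so p glb (q lub r) = m8 glb m10 = m17.
p glb q = m17 and p glb r = m17, so (p glb q) lub (p glb r) = m17 lub m17 = m17.
Equal: yes.

m17; m17; yes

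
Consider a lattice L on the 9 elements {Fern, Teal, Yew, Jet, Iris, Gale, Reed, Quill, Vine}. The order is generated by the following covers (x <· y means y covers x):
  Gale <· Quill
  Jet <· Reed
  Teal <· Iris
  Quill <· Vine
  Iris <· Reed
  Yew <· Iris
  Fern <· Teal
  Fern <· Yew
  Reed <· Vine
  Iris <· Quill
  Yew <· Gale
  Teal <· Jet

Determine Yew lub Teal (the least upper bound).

Common upper bounds of {Yew, Teal}: Iris, Quill, Reed, Vine.
The least among these is Iris.

Iris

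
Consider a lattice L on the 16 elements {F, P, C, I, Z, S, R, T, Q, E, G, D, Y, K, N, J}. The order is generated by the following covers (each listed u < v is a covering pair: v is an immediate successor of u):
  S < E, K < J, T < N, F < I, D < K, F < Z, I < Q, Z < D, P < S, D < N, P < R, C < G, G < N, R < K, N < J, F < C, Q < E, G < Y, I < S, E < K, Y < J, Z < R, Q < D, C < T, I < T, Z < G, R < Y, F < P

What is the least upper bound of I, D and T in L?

N

Common upper bounds of {I, D, T}: J, N.
The least among these is N.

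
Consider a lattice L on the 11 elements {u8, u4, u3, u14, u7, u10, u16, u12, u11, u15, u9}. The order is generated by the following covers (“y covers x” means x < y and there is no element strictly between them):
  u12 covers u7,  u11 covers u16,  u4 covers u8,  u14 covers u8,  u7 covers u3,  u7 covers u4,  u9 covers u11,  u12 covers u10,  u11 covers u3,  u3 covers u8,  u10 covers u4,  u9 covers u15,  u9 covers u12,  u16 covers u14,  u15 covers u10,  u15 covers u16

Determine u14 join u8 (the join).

u14

Common upper bounds of {u14, u8}: u11, u14, u15, u16, u9.
The least among these is u14.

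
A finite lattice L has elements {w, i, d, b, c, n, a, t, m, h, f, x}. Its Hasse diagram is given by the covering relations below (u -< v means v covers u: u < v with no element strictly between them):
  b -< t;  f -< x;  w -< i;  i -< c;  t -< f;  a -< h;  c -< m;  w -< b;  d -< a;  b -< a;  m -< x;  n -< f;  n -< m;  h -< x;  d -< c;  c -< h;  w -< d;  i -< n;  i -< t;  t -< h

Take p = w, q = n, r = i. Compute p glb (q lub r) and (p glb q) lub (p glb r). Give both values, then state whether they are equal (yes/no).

w; w; yes

q lub r = n, so p glb (q lub r) = w glb n = w.
p glb q = w and p glb r = w, so (p glb q) lub (p glb r) = w lub w = w.
Equal: yes.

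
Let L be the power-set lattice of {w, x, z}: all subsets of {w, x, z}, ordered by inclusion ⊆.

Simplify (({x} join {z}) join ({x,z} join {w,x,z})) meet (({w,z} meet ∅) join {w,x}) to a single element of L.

{x} ∨ {z} = {x,z}
{x,z} ∨ {w,x,z} = {w,x,z}
{x,z} ∨ {w,x,z} = {w,x,z}
{w,z} ∧ ∅ = ∅
∅ ∨ {w,x} = {w,x}
{w,x,z} ∧ {w,x} = {w,x}

{w,x}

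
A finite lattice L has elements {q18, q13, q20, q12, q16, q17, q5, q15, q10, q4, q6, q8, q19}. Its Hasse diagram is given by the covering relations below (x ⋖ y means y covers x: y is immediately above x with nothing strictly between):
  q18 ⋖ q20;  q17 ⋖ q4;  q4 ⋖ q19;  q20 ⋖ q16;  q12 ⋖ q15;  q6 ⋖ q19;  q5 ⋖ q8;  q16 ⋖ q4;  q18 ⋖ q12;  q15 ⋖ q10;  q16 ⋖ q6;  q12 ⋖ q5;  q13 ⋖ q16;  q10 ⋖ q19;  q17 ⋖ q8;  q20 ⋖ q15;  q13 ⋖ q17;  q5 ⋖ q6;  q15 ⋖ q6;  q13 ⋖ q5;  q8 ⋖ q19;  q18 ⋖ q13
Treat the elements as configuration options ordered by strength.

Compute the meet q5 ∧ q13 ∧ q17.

q13

Common lower bounds of {q5, q13, q17}: q13, q18.
The greatest among these is q13.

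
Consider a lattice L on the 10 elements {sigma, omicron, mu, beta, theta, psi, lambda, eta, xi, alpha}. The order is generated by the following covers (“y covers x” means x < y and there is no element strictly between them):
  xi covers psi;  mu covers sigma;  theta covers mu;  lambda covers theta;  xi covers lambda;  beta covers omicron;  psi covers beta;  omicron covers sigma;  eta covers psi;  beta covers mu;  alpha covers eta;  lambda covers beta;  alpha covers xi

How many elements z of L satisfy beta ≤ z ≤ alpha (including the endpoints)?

6

The interval [beta, alpha] = {alpha, beta, eta, lambda, psi, xi}, which has 6 elements.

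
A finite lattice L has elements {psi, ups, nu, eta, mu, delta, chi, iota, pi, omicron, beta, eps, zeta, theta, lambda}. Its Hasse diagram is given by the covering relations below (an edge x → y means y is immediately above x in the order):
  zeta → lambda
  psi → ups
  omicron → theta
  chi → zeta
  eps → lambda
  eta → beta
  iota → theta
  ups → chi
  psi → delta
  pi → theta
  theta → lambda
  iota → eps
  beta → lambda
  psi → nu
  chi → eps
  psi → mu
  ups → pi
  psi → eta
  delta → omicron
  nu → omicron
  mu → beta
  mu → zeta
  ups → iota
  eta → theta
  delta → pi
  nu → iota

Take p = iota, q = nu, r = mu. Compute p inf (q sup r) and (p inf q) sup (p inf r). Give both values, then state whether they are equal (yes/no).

iota; nu; no

q sup r = lambda, so p inf (q sup r) = iota inf lambda = iota.
p inf q = nu and p inf r = psi, so (p inf q) sup (p inf r) = nu sup psi = nu.
Equal: no.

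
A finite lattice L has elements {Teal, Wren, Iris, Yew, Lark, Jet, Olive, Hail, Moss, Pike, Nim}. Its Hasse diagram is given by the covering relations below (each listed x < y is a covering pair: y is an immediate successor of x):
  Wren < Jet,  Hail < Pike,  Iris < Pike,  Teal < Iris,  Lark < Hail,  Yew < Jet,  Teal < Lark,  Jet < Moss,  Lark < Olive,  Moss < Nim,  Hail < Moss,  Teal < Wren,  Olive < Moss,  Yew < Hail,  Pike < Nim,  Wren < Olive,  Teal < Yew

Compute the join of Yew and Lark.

Common upper bounds of {Yew, Lark}: Hail, Moss, Nim, Pike.
The least among these is Hail.

Hail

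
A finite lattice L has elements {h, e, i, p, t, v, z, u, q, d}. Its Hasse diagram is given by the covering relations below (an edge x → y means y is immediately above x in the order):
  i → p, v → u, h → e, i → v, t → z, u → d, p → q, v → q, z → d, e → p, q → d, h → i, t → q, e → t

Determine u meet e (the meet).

h

Common lower bounds of {u, e}: h.
The greatest among these is h.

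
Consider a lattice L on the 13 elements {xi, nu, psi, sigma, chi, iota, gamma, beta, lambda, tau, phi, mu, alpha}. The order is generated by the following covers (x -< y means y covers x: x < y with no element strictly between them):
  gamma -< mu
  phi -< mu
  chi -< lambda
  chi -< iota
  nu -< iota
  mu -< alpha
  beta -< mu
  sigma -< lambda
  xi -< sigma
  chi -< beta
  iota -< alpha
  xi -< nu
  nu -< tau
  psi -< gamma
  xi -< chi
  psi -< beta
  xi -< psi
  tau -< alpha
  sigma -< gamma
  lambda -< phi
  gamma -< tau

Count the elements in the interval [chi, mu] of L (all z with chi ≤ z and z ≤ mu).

5

The interval [chi, mu] = {beta, chi, lambda, mu, phi}, which has 5 elements.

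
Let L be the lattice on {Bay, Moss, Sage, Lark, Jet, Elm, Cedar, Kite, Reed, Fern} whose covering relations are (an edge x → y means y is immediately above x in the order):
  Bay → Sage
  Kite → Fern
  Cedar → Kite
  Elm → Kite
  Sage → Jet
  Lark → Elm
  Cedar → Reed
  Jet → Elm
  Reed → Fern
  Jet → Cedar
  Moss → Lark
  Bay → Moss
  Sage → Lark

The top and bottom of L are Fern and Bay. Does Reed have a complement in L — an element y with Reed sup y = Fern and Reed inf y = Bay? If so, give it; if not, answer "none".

Need y with Reed ∨ y = Fern and Reed ∧ y = Bay.
Checking each element gives: Moss.

Moss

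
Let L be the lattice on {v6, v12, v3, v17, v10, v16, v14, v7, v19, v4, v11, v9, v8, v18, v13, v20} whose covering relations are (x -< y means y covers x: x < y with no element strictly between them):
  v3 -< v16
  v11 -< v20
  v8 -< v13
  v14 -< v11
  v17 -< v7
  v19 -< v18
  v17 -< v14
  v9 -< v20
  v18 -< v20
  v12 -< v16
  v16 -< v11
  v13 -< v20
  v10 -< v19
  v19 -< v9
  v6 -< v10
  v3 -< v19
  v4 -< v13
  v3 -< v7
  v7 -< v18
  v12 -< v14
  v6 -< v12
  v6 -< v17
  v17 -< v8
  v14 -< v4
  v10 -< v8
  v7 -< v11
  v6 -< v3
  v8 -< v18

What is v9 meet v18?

Common lower bounds of {v9, v18}: v10, v19, v3, v6.
The greatest among these is v19.

v19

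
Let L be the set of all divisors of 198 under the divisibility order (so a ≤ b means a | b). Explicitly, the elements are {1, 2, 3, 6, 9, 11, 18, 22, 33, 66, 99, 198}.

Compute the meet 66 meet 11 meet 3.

In the divisibility order, the meet is the greatest common divisor: gcd(66, 11, 3) = 1.

1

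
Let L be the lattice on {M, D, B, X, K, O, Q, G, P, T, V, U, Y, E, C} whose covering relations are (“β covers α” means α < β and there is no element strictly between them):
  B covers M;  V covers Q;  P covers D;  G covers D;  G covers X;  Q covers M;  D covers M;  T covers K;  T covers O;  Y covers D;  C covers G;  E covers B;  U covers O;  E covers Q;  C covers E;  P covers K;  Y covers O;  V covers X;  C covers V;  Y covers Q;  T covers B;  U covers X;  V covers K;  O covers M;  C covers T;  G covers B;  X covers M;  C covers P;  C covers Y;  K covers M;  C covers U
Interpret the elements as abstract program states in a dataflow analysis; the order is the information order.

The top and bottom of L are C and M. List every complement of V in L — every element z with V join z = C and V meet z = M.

B, D, O

Need z with V ∨ z = C and V ∧ z = M.
Checking each element gives: B, D, O.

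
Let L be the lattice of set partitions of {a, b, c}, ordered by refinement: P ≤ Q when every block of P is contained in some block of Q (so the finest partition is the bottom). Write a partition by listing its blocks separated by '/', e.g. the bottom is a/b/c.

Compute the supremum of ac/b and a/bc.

abc

The join of ac/b and a/bc merges any blocks that overlap across the partitions, giving abc.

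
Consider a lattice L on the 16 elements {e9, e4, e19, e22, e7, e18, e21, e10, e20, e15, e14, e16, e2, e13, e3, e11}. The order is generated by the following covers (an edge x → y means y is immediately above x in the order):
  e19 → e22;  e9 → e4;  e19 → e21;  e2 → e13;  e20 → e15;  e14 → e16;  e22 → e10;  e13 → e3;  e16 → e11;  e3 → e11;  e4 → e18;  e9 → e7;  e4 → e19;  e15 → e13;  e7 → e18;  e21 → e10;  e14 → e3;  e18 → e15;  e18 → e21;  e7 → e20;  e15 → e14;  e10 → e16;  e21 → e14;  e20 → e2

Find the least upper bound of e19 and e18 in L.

e21

Common upper bounds of {e19, e18}: e10, e11, e14, e16, e21, e3.
The least among these is e21.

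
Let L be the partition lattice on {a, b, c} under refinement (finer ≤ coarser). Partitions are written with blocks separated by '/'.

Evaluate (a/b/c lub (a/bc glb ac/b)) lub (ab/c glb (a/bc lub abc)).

ab/c

a/bc ∧ ac/b = a/b/c
a/b/c ∨ a/b/c = a/b/c
a/bc ∨ abc = abc
ab/c ∧ abc = ab/c
a/b/c ∨ ab/c = ab/c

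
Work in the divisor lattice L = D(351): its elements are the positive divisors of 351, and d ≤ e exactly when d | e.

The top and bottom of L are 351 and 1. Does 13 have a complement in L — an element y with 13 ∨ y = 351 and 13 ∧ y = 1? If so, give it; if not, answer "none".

27

Need y with 13 ∨ y = 351 and 13 ∧ y = 1.
Checking each element gives: 27.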